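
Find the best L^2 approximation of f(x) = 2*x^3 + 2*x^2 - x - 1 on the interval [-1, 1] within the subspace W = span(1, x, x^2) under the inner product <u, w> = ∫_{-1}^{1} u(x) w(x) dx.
g(x) = 2*x^2 + x/5 - 1

The best approximation g ∈ W is the orthogonal projection of f onto W. Writing g = a_0 + a_1 x + a_2 x^2, the coefficients solve the normal equations G · a = b where
  G_{ij} = <φ_i, φ_j> and b_i = <f, φ_i>, with φ_0 = 1, φ_1 = x, φ_2 = x^2.
G =
  [2, 0, 2/3]
  [0, 2/3, 0]
  [2/3, 0, 2/5],
b = (-2/3, 2/15, 2/15).
Solving gives a_0 = -1, a_1 = 1/5, a_2 = 2, so
  g(x) = 2*x^2 + x/5 - 1.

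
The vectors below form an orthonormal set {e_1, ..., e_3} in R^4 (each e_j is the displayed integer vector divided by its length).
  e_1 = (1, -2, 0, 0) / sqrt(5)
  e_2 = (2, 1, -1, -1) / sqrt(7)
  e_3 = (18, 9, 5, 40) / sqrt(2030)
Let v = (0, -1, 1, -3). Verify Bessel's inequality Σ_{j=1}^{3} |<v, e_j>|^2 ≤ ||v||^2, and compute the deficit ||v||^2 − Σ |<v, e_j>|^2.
Σ |<v, e_j>|^2 = 247/29; ||v||^2 = 11; deficit = 72/29

Write each e_j = u_j / sqrt(<u_j, u_j>) where u_j is the displayed integer vector. Then <v, e_j> = <v, u_j> / sqrt(<u_j, u_j>), so |<v, e_j>|^2 = <v, u_j>^2 / <u_j, u_j>.
Coefficients: <v, e_1> = 2/sqrt(5), <v, e_2> = 1/sqrt(7), <v, e_3> = -124/sqrt(2030).
Square and sum: Σ |<v, e_j>|^2 = 247/29.
Compute ||v||^2 = v·v = 11.
Deficit = 11 − 247/29 = 72/29 ≥ 0, confirming Bessel's inequality. (The deficit equals ||v − Σ <v,e_j> e_j||^2, the squared distance from v to span{e_j}.)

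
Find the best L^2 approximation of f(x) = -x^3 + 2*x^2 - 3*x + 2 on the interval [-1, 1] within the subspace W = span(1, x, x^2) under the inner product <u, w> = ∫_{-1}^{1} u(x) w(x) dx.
g(x) = 2*x^2 - 18*x/5 + 2

The best approximation g ∈ W is the orthogonal projection of f onto W. Writing g = a_0 + a_1 x + a_2 x^2, the coefficients solve the normal equations G · a = b where
  G_{ij} = <φ_i, φ_j> and b_i = <f, φ_i>, with φ_0 = 1, φ_1 = x, φ_2 = x^2.
G =
  [2, 0, 2/3]
  [0, 2/3, 0]
  [2/3, 0, 2/5],
b = (16/3, -12/5, 32/15).
Solving gives a_0 = 2, a_1 = -18/5, a_2 = 2, so
  g(x) = 2*x^2 - 18*x/5 + 2.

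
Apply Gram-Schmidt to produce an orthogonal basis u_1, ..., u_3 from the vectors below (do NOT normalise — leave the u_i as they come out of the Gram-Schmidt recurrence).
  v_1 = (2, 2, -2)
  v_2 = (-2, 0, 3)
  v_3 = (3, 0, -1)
Orthogonal basis:
  u_1 = (2, 2, -2)
  u_2 = (-1/3, 5/3, 4/3)
  u_3 = (3/2, -1/2, 1)

Apply the Gram-Schmidt recurrence
  u_1 = v_1
  u_i = v_i − Σ_{j<i} ((v_i · u_j) / (u_j · u_j)) · u_j.

Step by step this gives:
  u_1 = (2, 2, -2)
  u_2 = (-1/3, 5/3, 4/3)
  u_3 = (3/2, -1/2, 1)

Orthogonality check:
  u_2 · u_1 = 0 (should be 0)
  u_3 · u_1 = 0 (should be 0)
  u_3 · u_2 = 0 (should be 0)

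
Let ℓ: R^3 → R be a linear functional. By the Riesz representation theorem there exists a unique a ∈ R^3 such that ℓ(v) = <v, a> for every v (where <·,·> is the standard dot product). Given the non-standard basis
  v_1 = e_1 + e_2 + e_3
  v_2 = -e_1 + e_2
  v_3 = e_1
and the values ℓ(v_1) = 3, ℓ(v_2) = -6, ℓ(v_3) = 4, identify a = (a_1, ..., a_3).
a = (4, -2, 1)

Write a = (a_1, ..., a_3) in the standard basis. For each basis vector v_i, ℓ(v_i) = <v_i, a> is a linear equation in the a_j's. Collect the n equations into a matrix system V a = ℓ, where row i of V is v_i (expressed in the standard basis). Since V is invertible (lower-triangular with 1s on the diagonal, up to permutation), solve by back-substitution:
  V =
[[1, 1, 1],
 [-1, 1, 0],
 [1, 0, 0]]
  V a = (3, -6, 4)
Solving gives a = (4, -2, 1).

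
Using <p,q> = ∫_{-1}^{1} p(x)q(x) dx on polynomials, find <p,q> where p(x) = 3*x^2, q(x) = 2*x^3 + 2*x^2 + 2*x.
<p,q> = 12/5

Expand the product: p(x)·q(x) = 6*x^5 + 6*x^4 + 6*x^3.
∫_{-1}^{1} of each monomial x^k gives [2/(k+1) if k even, 0 if k odd]. Integrating term-by-term (or equivalently evaluating the antiderivative F(x) = x^6 + 6*x^5/5 + 3*x^4/2 at the endpoints):
  F(1) − F(−1) = 37/10 − (13/10) = 12/5.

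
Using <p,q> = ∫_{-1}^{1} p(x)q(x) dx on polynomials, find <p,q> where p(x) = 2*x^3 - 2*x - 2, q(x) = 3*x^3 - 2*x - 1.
<p,q> = 92/21

Expand the product: p(x)·q(x) = 6*x^6 - 10*x^4 - 8*x^3 + 4*x^2 + 6*x + 2.
∫_{-1}^{1} of each monomial x^k gives [2/(k+1) if k even, 0 if k odd]. Integrating term-by-term (or equivalently evaluating the antiderivative F(x) = 6*x^7/7 - 2*x^5 - 2*x^4 + 4*x^3/3 + 3*x^2 + 2*x at the endpoints):
  F(1) − F(−1) = 67/21 − (-25/21) = 92/21.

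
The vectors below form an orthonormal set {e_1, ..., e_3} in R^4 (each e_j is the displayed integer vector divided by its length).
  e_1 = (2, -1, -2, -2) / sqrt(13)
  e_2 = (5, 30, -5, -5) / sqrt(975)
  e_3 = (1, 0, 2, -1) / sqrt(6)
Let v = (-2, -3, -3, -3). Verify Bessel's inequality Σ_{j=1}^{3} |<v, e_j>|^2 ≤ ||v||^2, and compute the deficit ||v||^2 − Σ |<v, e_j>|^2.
Σ |<v, e_j>|^2 = 37/2; ||v||^2 = 31; deficit = 25/2

Write each e_j = u_j / sqrt(<u_j, u_j>) where u_j is the displayed integer vector. Then <v, e_j> = <v, u_j> / sqrt(<u_j, u_j>), so |<v, e_j>|^2 = <v, u_j>^2 / <u_j, u_j>.
Coefficients: <v, e_1> = 11/sqrt(13), <v, e_2> = -70/sqrt(975), <v, e_3> = -5/sqrt(6).
Square and sum: Σ |<v, e_j>|^2 = 37/2.
Compute ||v||^2 = v·v = 31.
Deficit = 31 − 37/2 = 25/2 ≥ 0, confirming Bessel's inequality. (The deficit equals ||v − Σ <v,e_j> e_j||^2, the squared distance from v to span{e_j}.)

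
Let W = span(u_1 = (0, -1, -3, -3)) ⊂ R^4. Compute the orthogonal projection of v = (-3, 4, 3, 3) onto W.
proj_W(v) = (0, 22/19, 66/19, 66/19)

Set up U = [u_1 | ... | u_1] ∈ R^(4×1). The projector onto W = col(U) is P = U (U^T U)^(-1) U^T.
Compute U^T U =
  [19],
and U^T v = (-22).
Solve U^T U · c = U^T v for the coefficients: c = (-22/19). The projection is proj_W(v) = U c.
Check: (v - proj_W(v)) · u_1 = 0  (should be 0).
Result: proj_W(v) = (0, 22/19, 66/19, 66/19).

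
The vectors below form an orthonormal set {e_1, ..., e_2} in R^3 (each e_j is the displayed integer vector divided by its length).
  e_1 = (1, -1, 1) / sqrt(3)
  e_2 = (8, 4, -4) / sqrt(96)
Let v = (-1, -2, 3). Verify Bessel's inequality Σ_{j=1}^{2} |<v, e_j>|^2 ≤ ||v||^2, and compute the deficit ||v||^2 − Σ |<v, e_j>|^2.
Σ |<v, e_j>|^2 = 27/2; ||v||^2 = 14; deficit = 1/2

Write each e_j = u_j / sqrt(<u_j, u_j>) where u_j is the displayed integer vector. Then <v, e_j> = <v, u_j> / sqrt(<u_j, u_j>), so |<v, e_j>|^2 = <v, u_j>^2 / <u_j, u_j>.
Coefficients: <v, e_1> = 4/sqrt(3), <v, e_2> = -28/sqrt(96).
Square and sum: Σ |<v, e_j>|^2 = 27/2.
Compute ||v||^2 = v·v = 14.
Deficit = 14 − 27/2 = 1/2 ≥ 0, confirming Bessel's inequality. (The deficit equals ||v − Σ <v,e_j> e_j||^2, the squared distance from v to span{e_j}.)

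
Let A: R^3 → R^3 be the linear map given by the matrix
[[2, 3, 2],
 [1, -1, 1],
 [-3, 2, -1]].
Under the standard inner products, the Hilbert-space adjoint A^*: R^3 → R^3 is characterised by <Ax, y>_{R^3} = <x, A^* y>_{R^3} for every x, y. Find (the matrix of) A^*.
A^* = A^T =
[[2, 1, -3],
 [3, -1, 2],
 [2, 1, -1]]

For real matrices with standard dot products, the defining identity <Ax, y> = <x, A^* y> gives (Ax)^T y = x^T (A^*) y, i.e. x^T A^T y = x^T (A^*) y. Since this holds for all x, y, we must have A^* = A^T. Therefore
A^* =
[[2, 1, -3],
 [3, -1, 2],
 [2, 1, -1]].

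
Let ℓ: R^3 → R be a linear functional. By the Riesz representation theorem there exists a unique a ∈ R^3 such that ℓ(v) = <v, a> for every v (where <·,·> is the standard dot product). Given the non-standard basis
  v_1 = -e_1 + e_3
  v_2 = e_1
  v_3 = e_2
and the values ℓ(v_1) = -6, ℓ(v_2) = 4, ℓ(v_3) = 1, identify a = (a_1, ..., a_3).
a = (4, 1, -2)

Write a = (a_1, ..., a_3) in the standard basis. For each basis vector v_i, ℓ(v_i) = <v_i, a> is a linear equation in the a_j's. Collect the n equations into a matrix system V a = ℓ, where row i of V is v_i (expressed in the standard basis). Since V is invertible (lower-triangular with 1s on the diagonal, up to permutation), solve by back-substitution:
  V =
[[-1, 0, 1],
 [1, 0, 0],
 [0, 1, 0]]
  V a = (-6, 4, 1)
Solving gives a = (4, 1, -2).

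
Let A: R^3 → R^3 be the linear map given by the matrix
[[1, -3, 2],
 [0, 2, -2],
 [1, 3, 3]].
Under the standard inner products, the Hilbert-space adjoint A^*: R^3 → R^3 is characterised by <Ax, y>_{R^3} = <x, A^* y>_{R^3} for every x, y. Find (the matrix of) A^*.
A^* = A^T =
[[1, 0, 1],
 [-3, 2, 3],
 [2, -2, 3]]

For real matrices with standard dot products, the defining identity <Ax, y> = <x, A^* y> gives (Ax)^T y = x^T (A^*) y, i.e. x^T A^T y = x^T (A^*) y. Since this holds for all x, y, we must have A^* = A^T. Therefore
A^* =
[[1, 0, 1],
 [-3, 2, 3],
 [2, -2, 3]].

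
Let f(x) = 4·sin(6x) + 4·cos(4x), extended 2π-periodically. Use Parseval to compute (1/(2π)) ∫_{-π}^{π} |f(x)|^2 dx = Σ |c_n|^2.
Σ |c_n|^2 = 16

Expand |f|^2 and use orthogonality of {sin(nx), cos(mx)} on [-π, π]:
  ∫_{-π}^{π} sin(nx)^2 dx = π, ∫ cos(mx)^2 dx = π, and cross terms integrate to 0.
So ∫_{-π}^{π} f(x)^2 dx = 4^2 · π + 4^2 · π = (16 + 16)π.
Divide by 2π: (16 + 16)/2 = 16.
By Parseval, this equals Σ |c_n|^2.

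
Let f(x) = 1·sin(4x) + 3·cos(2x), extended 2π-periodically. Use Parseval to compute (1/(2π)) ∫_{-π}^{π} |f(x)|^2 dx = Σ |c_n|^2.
Σ |c_n|^2 = 5

Expand |f|^2 and use orthogonality of {sin(nx), cos(mx)} on [-π, π]:
  ∫_{-π}^{π} sin(nx)^2 dx = π, ∫ cos(mx)^2 dx = π, and cross terms integrate to 0.
So ∫_{-π}^{π} f(x)^2 dx = 1^2 · π + 3^2 · π = (1 + 9)π.
Divide by 2π: (1 + 9)/2 = 5.
By Parseval, this equals Σ |c_n|^2.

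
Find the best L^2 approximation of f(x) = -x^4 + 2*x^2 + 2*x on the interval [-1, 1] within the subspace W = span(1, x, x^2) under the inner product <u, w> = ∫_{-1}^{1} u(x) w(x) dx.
g(x) = 8*x^2/7 + 2*x + 3/35

The best approximation g ∈ W is the orthogonal projection of f onto W. Writing g = a_0 + a_1 x + a_2 x^2, the coefficients solve the normal equations G · a = b where
  G_{ij} = <φ_i, φ_j> and b_i = <f, φ_i>, with φ_0 = 1, φ_1 = x, φ_2 = x^2.
G =
  [2, 0, 2/3]
  [0, 2/3, 0]
  [2/3, 0, 2/5],
b = (14/15, 4/3, 18/35).
Solving gives a_0 = 3/35, a_1 = 2, a_2 = 8/7, so
  g(x) = 8*x^2/7 + 2*x + 3/35.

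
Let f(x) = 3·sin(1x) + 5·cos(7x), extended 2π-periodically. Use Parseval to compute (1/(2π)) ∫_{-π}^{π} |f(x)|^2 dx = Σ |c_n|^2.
Σ |c_n|^2 = 17

Expand |f|^2 and use orthogonality of {sin(nx), cos(mx)} on [-π, π]:
  ∫_{-π}^{π} sin(nx)^2 dx = π, ∫ cos(mx)^2 dx = π, and cross terms integrate to 0.
So ∫_{-π}^{π} f(x)^2 dx = 3^2 · π + 5^2 · π = (9 + 25)π.
Divide by 2π: (9 + 25)/2 = 17.
By Parseval, this equals Σ |c_n|^2.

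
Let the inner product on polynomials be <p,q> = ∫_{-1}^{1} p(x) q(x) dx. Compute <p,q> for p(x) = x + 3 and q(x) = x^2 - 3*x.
<p,q> = 0

Expand the product: p(x)·q(x) = x^3 - 9*x.
∫_{-1}^{1} of each monomial x^k gives [2/(k+1) if k even, 0 if k odd]. Integrating term-by-term (or equivalently evaluating the antiderivative F(x) = x^4/4 - 9*x^2/2 at the endpoints):
  F(1) − F(−1) = -17/4 − (-17/4) = 0.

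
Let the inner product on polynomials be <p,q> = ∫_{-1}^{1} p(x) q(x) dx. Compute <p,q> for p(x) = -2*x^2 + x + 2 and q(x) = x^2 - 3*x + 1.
<p,q> = 6/5

Expand the product: p(x)·q(x) = -2*x^4 + 7*x^3 - 3*x^2 - 5*x + 2.
∫_{-1}^{1} of each monomial x^k gives [2/(k+1) if k even, 0 if k odd]. Integrating term-by-term (or equivalently evaluating the antiderivative F(x) = -2*x^5/5 + 7*x^4/4 - x^3 - 5*x^2/2 + 2*x at the endpoints):
  F(1) − F(−1) = -3/20 − (-27/20) = 6/5.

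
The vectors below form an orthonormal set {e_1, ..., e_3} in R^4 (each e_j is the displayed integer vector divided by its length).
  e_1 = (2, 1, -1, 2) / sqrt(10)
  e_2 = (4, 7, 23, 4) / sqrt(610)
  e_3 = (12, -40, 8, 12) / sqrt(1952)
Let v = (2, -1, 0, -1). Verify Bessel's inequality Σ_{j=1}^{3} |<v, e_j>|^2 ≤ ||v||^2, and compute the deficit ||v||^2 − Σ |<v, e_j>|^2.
Σ |<v, e_j>|^2 = 3/2; ||v||^2 = 6; deficit = 9/2

Write each e_j = u_j / sqrt(<u_j, u_j>) where u_j is the displayed integer vector. Then <v, e_j> = <v, u_j> / sqrt(<u_j, u_j>), so |<v, e_j>|^2 = <v, u_j>^2 / <u_j, u_j>.
Coefficients: <v, e_1> = 1/sqrt(10), <v, e_2> = -3/sqrt(610), <v, e_3> = 52/sqrt(1952).
Square and sum: Σ |<v, e_j>|^2 = 3/2.
Compute ||v||^2 = v·v = 6.
Deficit = 6 − 3/2 = 9/2 ≥ 0, confirming Bessel's inequality. (The deficit equals ||v − Σ <v,e_j> e_j||^2, the squared distance from v to span{e_j}.)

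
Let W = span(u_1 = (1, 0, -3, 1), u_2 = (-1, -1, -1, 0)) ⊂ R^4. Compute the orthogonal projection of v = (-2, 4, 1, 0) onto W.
proj_W(v) = (14/29, 23/29, 50/29, -9/29)

Set up U = [u_1 | ... | u_2] ∈ R^(4×2). The projector onto W = col(U) is P = U (U^T U)^(-1) U^T.
Compute U^T U =
  [11, 2]
  [2, 3],
and U^T v = (-5, -3).
Solve U^T U · c = U^T v for the coefficients: c = (-9/29, -23/29). The projection is proj_W(v) = U c.
Check: (v - proj_W(v)) · u_1 = 0  (should be 0).
Check: (v - proj_W(v)) · u_2 = 0  (should be 0).
Result: proj_W(v) = (14/29, 23/29, 50/29, -9/29).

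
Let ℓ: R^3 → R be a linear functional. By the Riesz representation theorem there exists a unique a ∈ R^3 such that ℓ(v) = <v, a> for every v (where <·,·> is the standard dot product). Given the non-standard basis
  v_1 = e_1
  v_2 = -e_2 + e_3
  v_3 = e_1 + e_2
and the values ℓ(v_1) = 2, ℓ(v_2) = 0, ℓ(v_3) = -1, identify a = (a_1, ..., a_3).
a = (2, -3, -3)

Write a = (a_1, ..., a_3) in the standard basis. For each basis vector v_i, ℓ(v_i) = <v_i, a> is a linear equation in the a_j's. Collect the n equations into a matrix system V a = ℓ, where row i of V is v_i (expressed in the standard basis). Since V is invertible (lower-triangular with 1s on the diagonal, up to permutation), solve by back-substitution:
  V =
[[1, 0, 0],
 [0, -1, 1],
 [1, 1, 0]]
  V a = (2, 0, -1)
Solving gives a = (2, -3, -3).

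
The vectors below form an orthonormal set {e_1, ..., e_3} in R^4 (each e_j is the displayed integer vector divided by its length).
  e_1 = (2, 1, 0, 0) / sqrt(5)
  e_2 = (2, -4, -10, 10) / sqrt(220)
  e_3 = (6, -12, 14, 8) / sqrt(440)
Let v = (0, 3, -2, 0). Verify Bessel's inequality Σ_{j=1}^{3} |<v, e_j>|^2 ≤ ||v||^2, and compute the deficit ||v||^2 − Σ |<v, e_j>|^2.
Σ |<v, e_j>|^2 = 57/5; ||v||^2 = 13; deficit = 8/5

Write each e_j = u_j / sqrt(<u_j, u_j>) where u_j is the displayed integer vector. Then <v, e_j> = <v, u_j> / sqrt(<u_j, u_j>), so |<v, e_j>|^2 = <v, u_j>^2 / <u_j, u_j>.
Coefficients: <v, e_1> = 3/sqrt(5), <v, e_2> = 8/sqrt(220), <v, e_3> = -64/sqrt(440).
Square and sum: Σ |<v, e_j>|^2 = 57/5.
Compute ||v||^2 = v·v = 13.
Deficit = 13 − 57/5 = 8/5 ≥ 0, confirming Bessel's inequality. (The deficit equals ||v − Σ <v,e_j> e_j||^2, the squared distance from v to span{e_j}.)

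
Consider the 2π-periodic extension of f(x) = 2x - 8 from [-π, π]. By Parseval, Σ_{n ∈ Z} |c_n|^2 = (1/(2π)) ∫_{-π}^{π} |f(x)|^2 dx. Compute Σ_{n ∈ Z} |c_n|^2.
Σ |c_n|^2 = 4π^2/3 + 64

Expand and integrate term by term over [-π, π]:
  ∫ (2x)^2 dx = 4·(2π^3/3); ∫ 2·2·(-8)·x dx = 0 (odd integrand); ∫ (-8)^2 dx = 64·2π.
So (1/(2π)) ∫_{-π}^{π} (2x - 8)^2 dx = 4π^2/3 + 64 = 4π^2/3 + 64.
Parseval ⇒ Σ |c_n|^2 = 4π^2/3 + 64.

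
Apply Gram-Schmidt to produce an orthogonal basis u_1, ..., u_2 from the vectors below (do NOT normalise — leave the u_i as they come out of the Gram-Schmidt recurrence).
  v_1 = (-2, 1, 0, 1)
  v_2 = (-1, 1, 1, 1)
Orthogonal basis:
  u_1 = (-2, 1, 0, 1)
  u_2 = (1/3, 1/3, 1, 1/3)

Apply the Gram-Schmidt recurrence
  u_1 = v_1
  u_i = v_i − Σ_{j<i} ((v_i · u_j) / (u_j · u_j)) · u_j.

Step by step this gives:
  u_1 = (-2, 1, 0, 1)
  u_2 = (1/3, 1/3, 1, 1/3)

Orthogonality check:
  u_2 · u_1 = 0 (should be 0)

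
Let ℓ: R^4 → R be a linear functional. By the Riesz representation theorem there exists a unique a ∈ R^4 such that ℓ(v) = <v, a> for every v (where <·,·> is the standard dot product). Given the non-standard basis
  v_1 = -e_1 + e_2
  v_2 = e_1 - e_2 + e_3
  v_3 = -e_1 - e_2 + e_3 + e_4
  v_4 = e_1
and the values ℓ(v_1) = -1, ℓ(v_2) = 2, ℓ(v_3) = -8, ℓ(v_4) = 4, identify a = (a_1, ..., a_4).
a = (4, 3, 1, -2)

Write a = (a_1, ..., a_4) in the standard basis. For each basis vector v_i, ℓ(v_i) = <v_i, a> is a linear equation in the a_j's. Collect the n equations into a matrix system V a = ℓ, where row i of V is v_i (expressed in the standard basis). Since V is invertible (lower-triangular with 1s on the diagonal, up to permutation), solve by back-substitution:
  V =
[[-1, 1, 0, 0],
 [1, -1, 1, 0],
 [-1, -1, 1, 1],
 [1, 0, 0, 0]]
  V a = (-1, 2, -8, 4)
Solving gives a = (4, 3, 1, -2).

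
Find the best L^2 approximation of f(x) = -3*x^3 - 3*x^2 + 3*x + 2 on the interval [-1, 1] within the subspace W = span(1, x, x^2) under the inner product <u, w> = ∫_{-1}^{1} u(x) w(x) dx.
g(x) = -3*x^2 + 6*x/5 + 2

The best approximation g ∈ W is the orthogonal projection of f onto W. Writing g = a_0 + a_1 x + a_2 x^2, the coefficients solve the normal equations G · a = b where
  G_{ij} = <φ_i, φ_j> and b_i = <f, φ_i>, with φ_0 = 1, φ_1 = x, φ_2 = x^2.
G =
  [2, 0, 2/3]
  [0, 2/3, 0]
  [2/3, 0, 2/5],
b = (2, 4/5, 2/15).
Solving gives a_0 = 2, a_1 = 6/5, a_2 = -3, so
  g(x) = -3*x^2 + 6*x/5 + 2.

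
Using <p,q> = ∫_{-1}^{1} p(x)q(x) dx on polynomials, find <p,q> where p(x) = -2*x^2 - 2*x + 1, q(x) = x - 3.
<p,q> = -10/3

Expand the product: p(x)·q(x) = -2*x^3 + 4*x^2 + 7*x - 3.
∫_{-1}^{1} of each monomial x^k gives [2/(k+1) if k even, 0 if k odd]. Integrating term-by-term (or equivalently evaluating the antiderivative F(x) = -x^4/2 + 4*x^3/3 + 7*x^2/2 - 3*x at the endpoints):
  F(1) − F(−1) = 4/3 − (14/3) = -10/3.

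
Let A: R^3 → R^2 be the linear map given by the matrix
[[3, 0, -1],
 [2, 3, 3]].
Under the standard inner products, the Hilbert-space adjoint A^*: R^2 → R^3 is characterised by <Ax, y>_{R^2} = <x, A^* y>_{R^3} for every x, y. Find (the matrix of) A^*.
A^* = A^T =
[[3, 2],
 [0, 3],
 [-1, 3]]

For real matrices with standard dot products, the defining identity <Ax, y> = <x, A^* y> gives (Ax)^T y = x^T (A^*) y, i.e. x^T A^T y = x^T (A^*) y. Since this holds for all x, y, we must have A^* = A^T. Therefore
A^* =
[[3, 2],
 [0, 3],
 [-1, 3]].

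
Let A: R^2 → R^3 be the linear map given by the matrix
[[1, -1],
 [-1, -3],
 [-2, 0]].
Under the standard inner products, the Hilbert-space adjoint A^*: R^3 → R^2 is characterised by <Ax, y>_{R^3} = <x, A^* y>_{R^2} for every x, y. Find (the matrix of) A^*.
A^* = A^T =
[[1, -1, -2],
 [-1, -3, 0]]

For real matrices with standard dot products, the defining identity <Ax, y> = <x, A^* y> gives (Ax)^T y = x^T (A^*) y, i.e. x^T A^T y = x^T (A^*) y. Since this holds for all x, y, we must have A^* = A^T. Therefore
A^* =
[[1, -1, -2],
 [-1, -3, 0]].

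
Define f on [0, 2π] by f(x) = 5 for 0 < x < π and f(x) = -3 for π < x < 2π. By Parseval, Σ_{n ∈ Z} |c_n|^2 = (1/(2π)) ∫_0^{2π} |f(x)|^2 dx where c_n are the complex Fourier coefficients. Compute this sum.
Σ |c_n|^2 = 17

Parseval equates the L^2 energy of f (normalised by 1/(2π)) with the ℓ^2 sum of its Fourier coefficients: (1/(2π)) ∫_0^{2π} |f|^2 = Σ |c_n|^2.
Compute the left side: (1/(2π)) [∫_0^π 5^2 dx + ∫_π^{2π} (-3)^2 dx] = (1/(2π)) · (25π + 9π) = (25 + 9)/2 = 17.
So Σ_{n ∈ Z} |c_n|^2 = 17.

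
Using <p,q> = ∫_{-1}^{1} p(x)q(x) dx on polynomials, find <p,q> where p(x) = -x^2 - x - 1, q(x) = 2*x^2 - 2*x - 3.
<p,q> = 36/5

Expand the product: p(x)·q(x) = -2*x^4 + 3*x^2 + 5*x + 3.
∫_{-1}^{1} of each monomial x^k gives [2/(k+1) if k even, 0 if k odd]. Integrating term-by-term (or equivalently evaluating the antiderivative F(x) = -2*x^5/5 + x^3 + 5*x^2/2 + 3*x at the endpoints):
  F(1) − F(−1) = 61/10 − (-11/10) = 36/5.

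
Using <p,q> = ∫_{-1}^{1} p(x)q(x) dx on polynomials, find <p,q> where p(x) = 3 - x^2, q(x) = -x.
<p,q> = 0

Expand the product: p(x)·q(x) = x^3 - 3*x.
∫_{-1}^{1} of each monomial x^k gives [2/(k+1) if k even, 0 if k odd]. Integrating term-by-term (or equivalently evaluating the antiderivative F(x) = x^4/4 - 3*x^2/2 at the endpoints):
  F(1) − F(−1) = -5/4 − (-5/4) = 0.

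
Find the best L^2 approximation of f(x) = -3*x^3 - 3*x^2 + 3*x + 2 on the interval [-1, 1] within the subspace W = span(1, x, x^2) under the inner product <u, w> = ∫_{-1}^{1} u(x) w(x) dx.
g(x) = -3*x^2 + 6*x/5 + 2

The best approximation g ∈ W is the orthogonal projection of f onto W. Writing g = a_0 + a_1 x + a_2 x^2, the coefficients solve the normal equations G · a = b where
  G_{ij} = <φ_i, φ_j> and b_i = <f, φ_i>, with φ_0 = 1, φ_1 = x, φ_2 = x^2.
G =
  [2, 0, 2/3]
  [0, 2/3, 0]
  [2/3, 0, 2/5],
b = (2, 4/5, 2/15).
Solving gives a_0 = 2, a_1 = 6/5, a_2 = -3, so
  g(x) = -3*x^2 + 6*x/5 + 2.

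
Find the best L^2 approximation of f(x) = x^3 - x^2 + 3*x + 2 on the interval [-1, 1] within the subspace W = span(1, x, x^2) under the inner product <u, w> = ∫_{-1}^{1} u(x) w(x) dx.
g(x) = -x^2 + 18*x/5 + 2

The best approximation g ∈ W is the orthogonal projection of f onto W. Writing g = a_0 + a_1 x + a_2 x^2, the coefficients solve the normal equations G · a = b where
  G_{ij} = <φ_i, φ_j> and b_i = <f, φ_i>, with φ_0 = 1, φ_1 = x, φ_2 = x^2.
G =
  [2, 0, 2/3]
  [0, 2/3, 0]
  [2/3, 0, 2/5],
b = (10/3, 12/5, 14/15).
Solving gives a_0 = 2, a_1 = 18/5, a_2 = -1, so
  g(x) = -x^2 + 18*x/5 + 2.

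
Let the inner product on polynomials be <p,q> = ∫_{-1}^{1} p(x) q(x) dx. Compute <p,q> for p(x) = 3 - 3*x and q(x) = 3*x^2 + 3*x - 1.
<p,q> = -6

Expand the product: p(x)·q(x) = -9*x^3 + 12*x - 3.
∫_{-1}^{1} of each monomial x^k gives [2/(k+1) if k even, 0 if k odd]. Integrating term-by-term (or equivalently evaluating the antiderivative F(x) = -9*x^4/4 + 6*x^2 - 3*x at the endpoints):
  F(1) − F(−1) = 3/4 − (27/4) = -6.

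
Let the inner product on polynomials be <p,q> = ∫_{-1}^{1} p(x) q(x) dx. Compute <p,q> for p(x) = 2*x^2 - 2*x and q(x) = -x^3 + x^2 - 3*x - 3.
<p,q> = 8/5

Expand the product: p(x)·q(x) = -2*x^5 + 4*x^4 - 8*x^3 + 6*x.
∫_{-1}^{1} of each monomial x^k gives [2/(k+1) if k even, 0 if k odd]. Integrating term-by-term (or equivalently evaluating the antiderivative F(x) = -x^6/3 + 4*x^5/5 - 2*x^4 + 3*x^2 at the endpoints):
  F(1) − F(−1) = 22/15 − (-2/15) = 8/5.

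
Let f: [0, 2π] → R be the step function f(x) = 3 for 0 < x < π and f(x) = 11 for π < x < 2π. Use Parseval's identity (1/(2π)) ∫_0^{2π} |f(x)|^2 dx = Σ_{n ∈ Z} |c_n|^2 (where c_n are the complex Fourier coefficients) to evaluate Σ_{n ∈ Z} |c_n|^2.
Σ |c_n|^2 = 65

Parseval equates the L^2 energy of f (normalised by 1/(2π)) with the ℓ^2 sum of its Fourier coefficients: (1/(2π)) ∫_0^{2π} |f|^2 = Σ |c_n|^2.
Compute the left side: (1/(2π)) [∫_0^π 3^2 dx + ∫_π^{2π} 11^2 dx] = (1/(2π)) · (9π + 121π) = (9 + 121)/2 = 65.
So Σ_{n ∈ Z} |c_n|^2 = 65.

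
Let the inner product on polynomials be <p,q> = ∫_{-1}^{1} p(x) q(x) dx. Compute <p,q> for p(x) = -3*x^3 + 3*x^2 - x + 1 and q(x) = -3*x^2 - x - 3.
<p,q> = -236/15

Expand the product: p(x)·q(x) = 9*x^5 - 6*x^4 + 9*x^3 - 11*x^2 + 2*x - 3.
∫_{-1}^{1} of each monomial x^k gives [2/(k+1) if k even, 0 if k odd]. Integrating term-by-term (or equivalently evaluating the antiderivative F(x) = 3*x^6/2 - 6*x^5/5 + 9*x^4/4 - 11*x^3/3 + x^2 - 3*x at the endpoints):
  F(1) − F(−1) = -187/60 − (757/60) = -236/15.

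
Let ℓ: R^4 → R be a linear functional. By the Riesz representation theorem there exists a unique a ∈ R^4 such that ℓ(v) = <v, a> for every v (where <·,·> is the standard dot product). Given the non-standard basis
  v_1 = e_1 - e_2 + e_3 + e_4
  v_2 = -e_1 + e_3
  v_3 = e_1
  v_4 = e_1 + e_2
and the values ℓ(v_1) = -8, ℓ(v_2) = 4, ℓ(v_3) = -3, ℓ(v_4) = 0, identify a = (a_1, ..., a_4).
a = (-3, 3, 1, -3)

Write a = (a_1, ..., a_4) in the standard basis. For each basis vector v_i, ℓ(v_i) = <v_i, a> is a linear equation in the a_j's. Collect the n equations into a matrix system V a = ℓ, where row i of V is v_i (expressed in the standard basis). Since V is invertible (lower-triangular with 1s on the diagonal, up to permutation), solve by back-substitution:
  V =
[[1, -1, 1, 1],
 [-1, 0, 1, 0],
 [1, 0, 0, 0],
 [1, 1, 0, 0]]
  V a = (-8, 4, -3, 0)
Solving gives a = (-3, 3, 1, -3).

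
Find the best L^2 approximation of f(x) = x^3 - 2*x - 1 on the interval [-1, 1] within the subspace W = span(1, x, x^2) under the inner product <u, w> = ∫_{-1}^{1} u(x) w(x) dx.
g(x) = -7*x/5 - 1

The best approximation g ∈ W is the orthogonal projection of f onto W. Writing g = a_0 + a_1 x + a_2 x^2, the coefficients solve the normal equations G · a = b where
  G_{ij} = <φ_i, φ_j> and b_i = <f, φ_i>, with φ_0 = 1, φ_1 = x, φ_2 = x^2.
G =
  [2, 0, 2/3]
  [0, 2/3, 0]
  [2/3, 0, 2/5],
b = (-2, -14/15, -2/3).
Solving gives a_0 = -1, a_1 = -7/5, a_2 = 0, so
  g(x) = -7*x/5 - 1.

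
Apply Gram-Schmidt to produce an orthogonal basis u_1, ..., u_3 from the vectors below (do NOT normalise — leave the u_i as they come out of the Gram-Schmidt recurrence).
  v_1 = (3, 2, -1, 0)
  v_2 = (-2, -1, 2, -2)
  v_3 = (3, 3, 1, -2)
Orthogonal basis:
  u_1 = (3, 2, -1, 0)
  u_2 = (1/7, 3/7, 9/7, -2)
  u_3 = (-7/41, 20/41, 19/41, 16/41)

Apply the Gram-Schmidt recurrence
  u_1 = v_1
  u_i = v_i − Σ_{j<i} ((v_i · u_j) / (u_j · u_j)) · u_j.

Step by step this gives:
  u_1 = (3, 2, -1, 0)
  u_2 = (1/7, 3/7, 9/7, -2)
  u_3 = (-7/41, 20/41, 19/41, 16/41)

Orthogonality check:
  u_2 · u_1 = 0 (should be 0)
  u_3 · u_1 = 0 (should be 0)
  u_3 · u_2 = 0 (should be 0)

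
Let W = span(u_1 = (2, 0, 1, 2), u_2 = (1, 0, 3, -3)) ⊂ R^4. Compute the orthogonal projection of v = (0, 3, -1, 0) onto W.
proj_W(v) = (-36/85, 0, -53/85, 4/17)

Set up U = [u_1 | ... | u_2] ∈ R^(4×2). The projector onto W = col(U) is P = U (U^T U)^(-1) U^T.
Compute U^T U =
  [9, -1]
  [-1, 19],
and U^T v = (-1, -3).
Solve U^T U · c = U^T v for the coefficients: c = (-11/85, -14/85). The projection is proj_W(v) = U c.
Check: (v - proj_W(v)) · u_1 = 0  (should be 0).
Check: (v - proj_W(v)) · u_2 = 0  (should be 0).
Result: proj_W(v) = (-36/85, 0, -53/85, 4/17).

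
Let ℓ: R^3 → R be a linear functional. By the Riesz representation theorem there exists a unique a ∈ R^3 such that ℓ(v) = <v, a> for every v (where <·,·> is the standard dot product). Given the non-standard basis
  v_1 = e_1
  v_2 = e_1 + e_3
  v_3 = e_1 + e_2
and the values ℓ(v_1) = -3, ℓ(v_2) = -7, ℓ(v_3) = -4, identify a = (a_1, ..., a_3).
a = (-3, -1, -4)

Write a = (a_1, ..., a_3) in the standard basis. For each basis vector v_i, ℓ(v_i) = <v_i, a> is a linear equation in the a_j's. Collect the n equations into a matrix system V a = ℓ, where row i of V is v_i (expressed in the standard basis). Since V is invertible (lower-triangular with 1s on the diagonal, up to permutation), solve by back-substitution:
  V =
[[1, 0, 0],
 [1, 0, 1],
 [1, 1, 0]]
  V a = (-3, -7, -4)
Solving gives a = (-3, -1, -4).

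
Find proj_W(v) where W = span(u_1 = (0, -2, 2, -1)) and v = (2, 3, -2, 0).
proj_W(v) = (0, 20/9, -20/9, 10/9)

Set up U = [u_1 | ... | u_1] ∈ R^(4×1). The projector onto W = col(U) is P = U (U^T U)^(-1) U^T.
Compute U^T U =
  [9],
and U^T v = (-10).
Solve U^T U · c = U^T v for the coefficients: c = (-10/9). The projection is proj_W(v) = U c.
Check: (v - proj_W(v)) · u_1 = 0  (should be 0).
Result: proj_W(v) = (0, 20/9, -20/9, 10/9).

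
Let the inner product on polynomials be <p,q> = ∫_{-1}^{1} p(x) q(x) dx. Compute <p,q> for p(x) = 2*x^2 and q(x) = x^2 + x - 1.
<p,q> = -8/15

Expand the product: p(x)·q(x) = 2*x^4 + 2*x^3 - 2*x^2.
∫_{-1}^{1} of each monomial x^k gives [2/(k+1) if k even, 0 if k odd]. Integrating term-by-term (or equivalently evaluating the antiderivative F(x) = 2*x^5/5 + x^4/2 - 2*x^3/3 at the endpoints):
  F(1) − F(−1) = 7/30 − (23/30) = -8/15.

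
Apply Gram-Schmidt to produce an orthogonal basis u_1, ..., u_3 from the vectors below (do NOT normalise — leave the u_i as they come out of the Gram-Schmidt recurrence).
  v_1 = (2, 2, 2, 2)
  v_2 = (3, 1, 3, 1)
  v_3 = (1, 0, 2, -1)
Orthogonal basis:
  u_1 = (2, 2, 2, 2)
  u_2 = (1, -1, 1, -1)
  u_3 = (-1/2, 1/2, 1/2, -1/2)

Apply the Gram-Schmidt recurrence
  u_1 = v_1
  u_i = v_i − Σ_{j<i} ((v_i · u_j) / (u_j · u_j)) · u_j.

Step by step this gives:
  u_1 = (2, 2, 2, 2)
  u_2 = (1, -1, 1, -1)
  u_3 = (-1/2, 1/2, 1/2, -1/2)

Orthogonality check:
  u_2 · u_1 = 0 (should be 0)
  u_3 · u_1 = 0 (should be 0)
  u_3 · u_2 = 0 (should be 0)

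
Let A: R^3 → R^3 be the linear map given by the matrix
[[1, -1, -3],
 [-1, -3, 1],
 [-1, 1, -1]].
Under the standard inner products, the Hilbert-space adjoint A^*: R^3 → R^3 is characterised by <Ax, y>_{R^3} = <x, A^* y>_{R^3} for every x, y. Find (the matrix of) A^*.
A^* = A^T =
[[1, -1, -1],
 [-1, -3, 1],
 [-3, 1, -1]]

For real matrices with standard dot products, the defining identity <Ax, y> = <x, A^* y> gives (Ax)^T y = x^T (A^*) y, i.e. x^T A^T y = x^T (A^*) y. Since this holds for all x, y, we must have A^* = A^T. Therefore
A^* =
[[1, -1, -1],
 [-1, -3, 1],
 [-3, 1, -1]].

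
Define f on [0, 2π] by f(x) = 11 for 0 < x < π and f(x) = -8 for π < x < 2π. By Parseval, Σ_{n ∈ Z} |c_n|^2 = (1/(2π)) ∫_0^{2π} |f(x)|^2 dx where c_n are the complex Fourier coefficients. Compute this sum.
Σ |c_n|^2 = 185/2

Parseval equates the L^2 energy of f (normalised by 1/(2π)) with the ℓ^2 sum of its Fourier coefficients: (1/(2π)) ∫_0^{2π} |f|^2 = Σ |c_n|^2.
Compute the left side: (1/(2π)) [∫_0^π 11^2 dx + ∫_π^{2π} (-8)^2 dx] = (1/(2π)) · (121π + 64π) = (121 + 64)/2 = 185/2.
So Σ_{n ∈ Z} |c_n|^2 = 185/2.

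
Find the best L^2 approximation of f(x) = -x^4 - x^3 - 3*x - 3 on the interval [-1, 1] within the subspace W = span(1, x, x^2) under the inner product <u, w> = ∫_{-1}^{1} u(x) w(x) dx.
g(x) = -6*x^2/7 - 18*x/5 - 102/35

The best approximation g ∈ W is the orthogonal projection of f onto W. Writing g = a_0 + a_1 x + a_2 x^2, the coefficients solve the normal equations G · a = b where
  G_{ij} = <φ_i, φ_j> and b_i = <f, φ_i>, with φ_0 = 1, φ_1 = x, φ_2 = x^2.
G =
  [2, 0, 2/3]
  [0, 2/3, 0]
  [2/3, 0, 2/5],
b = (-32/5, -12/5, -16/7).
Solving gives a_0 = -102/35, a_1 = -18/5, a_2 = -6/7, so
  g(x) = -6*x^2/7 - 18*x/5 - 102/35.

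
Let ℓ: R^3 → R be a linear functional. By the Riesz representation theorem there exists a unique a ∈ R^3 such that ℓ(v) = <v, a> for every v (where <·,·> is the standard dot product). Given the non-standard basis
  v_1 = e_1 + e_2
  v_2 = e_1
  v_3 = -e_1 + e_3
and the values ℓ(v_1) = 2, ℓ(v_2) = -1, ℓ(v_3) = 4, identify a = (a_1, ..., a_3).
a = (-1, 3, 3)

Write a = (a_1, ..., a_3) in the standard basis. For each basis vector v_i, ℓ(v_i) = <v_i, a> is a linear equation in the a_j's. Collect the n equations into a matrix system V a = ℓ, where row i of V is v_i (expressed in the standard basis). Since V is invertible (lower-triangular with 1s on the diagonal, up to permutation), solve by back-substitution:
  V =
[[1, 1, 0],
 [1, 0, 0],
 [-1, 0, 1]]
  V a = (2, -1, 4)
Solving gives a = (-1, 3, 3).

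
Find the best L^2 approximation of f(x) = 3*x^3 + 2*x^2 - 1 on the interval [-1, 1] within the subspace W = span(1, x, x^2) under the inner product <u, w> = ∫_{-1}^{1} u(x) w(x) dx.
g(x) = 2*x^2 + 9*x/5 - 1

The best approximation g ∈ W is the orthogonal projection of f onto W. Writing g = a_0 + a_1 x + a_2 x^2, the coefficients solve the normal equations G · a = b where
  G_{ij} = <φ_i, φ_j> and b_i = <f, φ_i>, with φ_0 = 1, φ_1 = x, φ_2 = x^2.
G =
  [2, 0, 2/3]
  [0, 2/3, 0]
  [2/3, 0, 2/5],
b = (-2/3, 6/5, 2/15).
Solving gives a_0 = -1, a_1 = 9/5, a_2 = 2, so
  g(x) = 2*x^2 + 9*x/5 - 1.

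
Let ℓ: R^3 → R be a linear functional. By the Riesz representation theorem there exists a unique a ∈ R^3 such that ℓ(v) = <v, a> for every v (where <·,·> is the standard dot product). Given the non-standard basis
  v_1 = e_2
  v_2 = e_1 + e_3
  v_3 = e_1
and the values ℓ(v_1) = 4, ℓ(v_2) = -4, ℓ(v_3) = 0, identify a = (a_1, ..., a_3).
a = (0, 4, -4)

Write a = (a_1, ..., a_3) in the standard basis. For each basis vector v_i, ℓ(v_i) = <v_i, a> is a linear equation in the a_j's. Collect the n equations into a matrix system V a = ℓ, where row i of V is v_i (expressed in the standard basis). Since V is invertible (lower-triangular with 1s on the diagonal, up to permutation), solve by back-substitution:
  V =
[[0, 1, 0],
 [1, 0, 1],
 [1, 0, 0]]
  V a = (4, -4, 0)
Solving gives a = (0, 4, -4).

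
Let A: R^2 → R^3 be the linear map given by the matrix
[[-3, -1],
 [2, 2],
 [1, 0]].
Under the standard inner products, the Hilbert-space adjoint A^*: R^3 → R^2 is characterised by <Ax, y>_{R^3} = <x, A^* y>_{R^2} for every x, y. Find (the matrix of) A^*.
A^* = A^T =
[[-3, 2, 1],
 [-1, 2, 0]]

For real matrices with standard dot products, the defining identity <Ax, y> = <x, A^* y> gives (Ax)^T y = x^T (A^*) y, i.e. x^T A^T y = x^T (A^*) y. Since this holds for all x, y, we must have A^* = A^T. Therefore
A^* =
[[-3, 2, 1],
 [-1, 2, 0]].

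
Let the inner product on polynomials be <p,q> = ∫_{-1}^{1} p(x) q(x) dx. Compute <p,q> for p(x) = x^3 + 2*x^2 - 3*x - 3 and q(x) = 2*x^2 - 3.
<p,q> = 58/5

Expand the product: p(x)·q(x) = 2*x^5 + 4*x^4 - 9*x^3 - 12*x^2 + 9*x + 9.
∫_{-1}^{1} of each monomial x^k gives [2/(k+1) if k even, 0 if k odd]. Integrating term-by-term (or equivalently evaluating the antiderivative F(x) = x^6/3 + 4*x^5/5 - 9*x^4/4 - 4*x^3 + 9*x^2/2 + 9*x at the endpoints):
  F(1) − F(−1) = 503/60 − (-193/60) = 58/5.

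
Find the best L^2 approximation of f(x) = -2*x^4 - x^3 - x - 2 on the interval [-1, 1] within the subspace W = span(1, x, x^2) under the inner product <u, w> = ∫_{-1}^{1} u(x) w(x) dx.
g(x) = -12*x^2/7 - 8*x/5 - 64/35

The best approximation g ∈ W is the orthogonal projection of f onto W. Writing g = a_0 + a_1 x + a_2 x^2, the coefficients solve the normal equations G · a = b where
  G_{ij} = <φ_i, φ_j> and b_i = <f, φ_i>, with φ_0 = 1, φ_1 = x, φ_2 = x^2.
G =
  [2, 0, 2/3]
  [0, 2/3, 0]
  [2/3, 0, 2/5],
b = (-24/5, -16/15, -40/21).
Solving gives a_0 = -64/35, a_1 = -8/5, a_2 = -12/7, so
  g(x) = -12*x^2/7 - 8*x/5 - 64/35.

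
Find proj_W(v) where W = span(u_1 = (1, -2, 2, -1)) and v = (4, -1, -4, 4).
proj_W(v) = (-3/5, 6/5, -6/5, 3/5)

Set up U = [u_1 | ... | u_1] ∈ R^(4×1). The projector onto W = col(U) is P = U (U^T U)^(-1) U^T.
Compute U^T U =
  [10],
and U^T v = (-6).
Solve U^T U · c = U^T v for the coefficients: c = (-3/5). The projection is proj_W(v) = U c.
Check: (v - proj_W(v)) · u_1 = 0  (should be 0).
Result: proj_W(v) = (-3/5, 6/5, -6/5, 3/5).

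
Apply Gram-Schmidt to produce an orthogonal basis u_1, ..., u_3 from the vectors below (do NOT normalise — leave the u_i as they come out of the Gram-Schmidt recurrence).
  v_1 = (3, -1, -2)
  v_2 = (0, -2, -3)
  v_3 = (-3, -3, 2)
Orthogonal basis:
  u_1 = (3, -1, -2)
  u_2 = (-12/7, -10/7, -13/7)
  u_3 = (18/59, -162/59, 108/59)

Apply the Gram-Schmidt recurrence
  u_1 = v_1
  u_i = v_i − Σ_{j<i} ((v_i · u_j) / (u_j · u_j)) · u_j.

Step by step this gives:
  u_1 = (3, -1, -2)
  u_2 = (-12/7, -10/7, -13/7)
  u_3 = (18/59, -162/59, 108/59)

Orthogonality check:
  u_2 · u_1 = 0 (should be 0)
  u_3 · u_1 = 0 (should be 0)
  u_3 · u_2 = 0 (should be 0)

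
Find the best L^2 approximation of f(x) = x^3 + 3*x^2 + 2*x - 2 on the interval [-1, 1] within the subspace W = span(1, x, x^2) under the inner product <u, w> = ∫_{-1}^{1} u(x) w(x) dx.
g(x) = 3*x^2 + 13*x/5 - 2

The best approximation g ∈ W is the orthogonal projection of f onto W. Writing g = a_0 + a_1 x + a_2 x^2, the coefficients solve the normal equations G · a = b where
  G_{ij} = <φ_i, φ_j> and b_i = <f, φ_i>, with φ_0 = 1, φ_1 = x, φ_2 = x^2.
G =
  [2, 0, 2/3]
  [0, 2/3, 0]
  [2/3, 0, 2/5],
b = (-2, 26/15, -2/15).
Solving gives a_0 = -2, a_1 = 13/5, a_2 = 3, so
  g(x) = 3*x^2 + 13*x/5 - 2.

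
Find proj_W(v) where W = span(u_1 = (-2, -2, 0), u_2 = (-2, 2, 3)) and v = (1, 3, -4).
proj_W(v) = (50/17, 18/17, -24/17)

Set up U = [u_1 | ... | u_2] ∈ R^(3×2). The projector onto W = col(U) is P = U (U^T U)^(-1) U^T.
Compute U^T U =
  [8, 0]
  [0, 17],
and U^T v = (-8, -8).
Solve U^T U · c = U^T v for the coefficients: c = (-1, -8/17). The projection is proj_W(v) = U c.
Check: (v - proj_W(v)) · u_1 = 0  (should be 0).
Check: (v - proj_W(v)) · u_2 = 0  (should be 0).
Result: proj_W(v) = (50/17, 18/17, -24/17).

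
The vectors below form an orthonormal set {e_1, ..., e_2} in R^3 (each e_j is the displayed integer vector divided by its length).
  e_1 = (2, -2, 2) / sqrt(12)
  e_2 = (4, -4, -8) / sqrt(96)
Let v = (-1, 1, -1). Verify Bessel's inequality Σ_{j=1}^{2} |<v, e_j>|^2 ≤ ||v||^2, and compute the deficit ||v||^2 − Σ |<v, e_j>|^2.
Σ |<v, e_j>|^2 = 3; ||v||^2 = 3; deficit = 0

Write each e_j = u_j / sqrt(<u_j, u_j>) where u_j is the displayed integer vector. Then <v, e_j> = <v, u_j> / sqrt(<u_j, u_j>), so |<v, e_j>|^2 = <v, u_j>^2 / <u_j, u_j>.
Coefficients: <v, e_1> = -6/sqrt(12), <v, e_2> = 0/sqrt(96).
Square and sum: Σ |<v, e_j>|^2 = 3.
Compute ||v||^2 = v·v = 3.
Deficit = 3 − 3 = 0 ≥ 0, confirming Bessel's inequality. (The deficit equals ||v − Σ <v,e_j> e_j||^2, the squared distance from v to span{e_j}.)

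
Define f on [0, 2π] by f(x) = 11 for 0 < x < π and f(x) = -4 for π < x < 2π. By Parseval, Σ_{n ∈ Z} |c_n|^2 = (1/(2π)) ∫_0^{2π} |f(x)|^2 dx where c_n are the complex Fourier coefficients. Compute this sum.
Σ |c_n|^2 = 137/2

Parseval equates the L^2 energy of f (normalised by 1/(2π)) with the ℓ^2 sum of its Fourier coefficients: (1/(2π)) ∫_0^{2π} |f|^2 = Σ |c_n|^2.
Compute the left side: (1/(2π)) [∫_0^π 11^2 dx + ∫_π^{2π} (-4)^2 dx] = (1/(2π)) · (121π + 16π) = (121 + 16)/2 = 137/2.
So Σ_{n ∈ Z} |c_n|^2 = 137/2.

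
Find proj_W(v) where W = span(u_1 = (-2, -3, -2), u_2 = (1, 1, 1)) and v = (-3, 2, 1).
proj_W(v) = (-1, 2, -1)

Set up U = [u_1 | ... | u_2] ∈ R^(3×2). The projector onto W = col(U) is P = U (U^T U)^(-1) U^T.
Compute U^T U =
  [17, -7]
  [-7, 3],
and U^T v = (-2, 0).
Solve U^T U · c = U^T v for the coefficients: c = (-3, -7). The projection is proj_W(v) = U c.
Check: (v - proj_W(v)) · u_1 = 0  (should be 0).
Check: (v - proj_W(v)) · u_2 = 0  (should be 0).
Result: proj_W(v) = (-1, 2, -1).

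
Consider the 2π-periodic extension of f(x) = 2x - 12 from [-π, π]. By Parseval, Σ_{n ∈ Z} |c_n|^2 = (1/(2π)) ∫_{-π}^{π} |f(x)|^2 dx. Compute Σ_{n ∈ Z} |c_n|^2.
Σ |c_n|^2 = 4π^2/3 + 144

Expand and integrate term by term over [-π, π]:
  ∫ (2x)^2 dx = 4·(2π^3/3); ∫ 2·2·(-12)·x dx = 0 (odd integrand); ∫ (-12)^2 dx = 144·2π.
So (1/(2π)) ∫_{-π}^{π} (2x - 12)^2 dx = 4π^2/3 + 144 = 4π^2/3 + 144.
Parseval ⇒ Σ |c_n|^2 = 4π^2/3 + 144.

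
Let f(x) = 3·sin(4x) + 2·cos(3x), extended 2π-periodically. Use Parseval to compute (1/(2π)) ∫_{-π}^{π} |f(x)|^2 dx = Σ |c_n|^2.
Σ |c_n|^2 = 13/2

Expand |f|^2 and use orthogonality of {sin(nx), cos(mx)} on [-π, π]:
  ∫_{-π}^{π} sin(nx)^2 dx = π, ∫ cos(mx)^2 dx = π, and cross terms integrate to 0.
So ∫_{-π}^{π} f(x)^2 dx = 3^2 · π + 2^2 · π = (9 + 4)π.
Divide by 2π: (9 + 4)/2 = 13/2.
By Parseval, this equals Σ |c_n|^2.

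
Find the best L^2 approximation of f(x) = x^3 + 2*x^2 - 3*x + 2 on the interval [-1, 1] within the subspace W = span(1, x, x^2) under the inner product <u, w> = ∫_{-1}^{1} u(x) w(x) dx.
g(x) = 2*x^2 - 12*x/5 + 2

The best approximation g ∈ W is the orthogonal projection of f onto W. Writing g = a_0 + a_1 x + a_2 x^2, the coefficients solve the normal equations G · a = b where
  G_{ij} = <φ_i, φ_j> and b_i = <f, φ_i>, with φ_0 = 1, φ_1 = x, φ_2 = x^2.
G =
  [2, 0, 2/3]
  [0, 2/3, 0]
  [2/3, 0, 2/5],
b = (16/3, -8/5, 32/15).
Solving gives a_0 = 2, a_1 = -12/5, a_2 = 2, so
  g(x) = 2*x^2 - 12*x/5 + 2.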